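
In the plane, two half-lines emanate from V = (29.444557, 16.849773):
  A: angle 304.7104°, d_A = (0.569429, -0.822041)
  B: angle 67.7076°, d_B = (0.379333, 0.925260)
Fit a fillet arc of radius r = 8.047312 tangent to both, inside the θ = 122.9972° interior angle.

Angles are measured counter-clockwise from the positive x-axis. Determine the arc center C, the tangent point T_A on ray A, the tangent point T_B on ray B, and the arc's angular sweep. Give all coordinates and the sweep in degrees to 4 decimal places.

bisector direction at 6.2090° = (0.994134,0.108156)
center distance |VC| = r/sin(θ/2) = 8.047312/sin(61.4986°) = 9.157103
C = V + |VC|·bis = (38.5479,17.8402)
T_A = V + ((C−V)·d_A)·d_A = V + 4.3696·d_A = (31.9327,13.2578)
T_B = V + ((C−V)·d_B)·d_B = V + 4.3696·d_B = (31.1021,20.8928)
sweep = 180° − θ = 57.0028°

center=(38.5479,17.8402) T_A=(31.9327,13.2578) T_B=(31.1021,20.8928) sweep=57.0028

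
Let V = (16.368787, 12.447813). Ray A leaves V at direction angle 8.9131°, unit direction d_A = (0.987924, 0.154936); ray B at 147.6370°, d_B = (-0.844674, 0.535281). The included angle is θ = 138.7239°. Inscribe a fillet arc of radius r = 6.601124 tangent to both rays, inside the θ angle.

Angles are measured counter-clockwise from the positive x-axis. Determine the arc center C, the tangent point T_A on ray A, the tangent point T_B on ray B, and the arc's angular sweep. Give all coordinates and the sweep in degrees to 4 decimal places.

bisector direction at 78.2750° = (0.203214,0.979134)
center distance |VC| = r/sin(θ/2) = 6.601124/sin(69.3619°) = 7.053797
C = V + |VC|·bis = (17.8022,19.3544)
T_A = V + ((C−V)·d_A)·d_A = V + 2.4862·d_A = (18.8250,12.8330)
T_B = V + ((C−V)·d_B)·d_B = V + 2.4862·d_B = (14.2688,13.7786)
sweep = 180° − θ = 41.2761°

center=(17.8022,19.3544) T_A=(18.8250,12.8330) T_B=(14.2688,13.7786) sweep=41.2761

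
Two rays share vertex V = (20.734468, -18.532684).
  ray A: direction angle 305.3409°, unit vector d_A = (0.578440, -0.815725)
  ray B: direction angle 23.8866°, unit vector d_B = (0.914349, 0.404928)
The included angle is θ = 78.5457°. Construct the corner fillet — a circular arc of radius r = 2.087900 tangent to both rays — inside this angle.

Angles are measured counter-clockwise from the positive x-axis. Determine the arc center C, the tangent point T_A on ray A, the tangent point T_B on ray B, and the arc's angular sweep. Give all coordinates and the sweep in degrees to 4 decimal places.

bisector direction at 344.6137° = (0.964159,-0.265325)
center distance |VC| = r/sin(θ/2) = 2.087900/sin(39.2728°) = 3.298347
C = V + |VC|·bis = (23.9146,-19.4078)
T_A = V + ((C−V)·d_A)·d_A = V + 2.5534·d_A = (22.2114,-20.6155)
T_B = V + ((C−V)·d_B)·d_B = V + 2.5534·d_B = (23.0692,-17.4987)
sweep = 180° − θ = 101.4543°

center=(23.9146,-19.4078) T_A=(22.2114,-20.6155) T_B=(23.0692,-17.4987) sweep=101.4543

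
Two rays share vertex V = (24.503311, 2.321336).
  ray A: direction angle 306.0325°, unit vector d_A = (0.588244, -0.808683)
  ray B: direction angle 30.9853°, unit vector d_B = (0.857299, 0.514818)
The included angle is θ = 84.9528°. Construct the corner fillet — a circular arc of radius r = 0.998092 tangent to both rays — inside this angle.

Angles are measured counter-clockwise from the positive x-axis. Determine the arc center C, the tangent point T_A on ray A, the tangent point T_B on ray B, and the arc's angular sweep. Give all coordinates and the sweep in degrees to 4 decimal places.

center=(25.9517,2.0269) T_A=(25.1446,1.4398) T_B=(25.4379,2.8826) sweep=95.0472

bisector direction at 348.5089° = (0.979956,-0.199216)
center distance |VC| = r/sin(θ/2) = 0.998092/sin(42.4764°) = 1.478028
C = V + |VC|·bis = (25.9517,2.0269)
T_A = V + ((C−V)·d_A)·d_A = V + 1.0901·d_A = (25.1446,1.4398)
T_B = V + ((C−V)·d_B)·d_B = V + 1.0901·d_B = (25.4379,2.8826)
sweep = 180° − θ = 95.0472°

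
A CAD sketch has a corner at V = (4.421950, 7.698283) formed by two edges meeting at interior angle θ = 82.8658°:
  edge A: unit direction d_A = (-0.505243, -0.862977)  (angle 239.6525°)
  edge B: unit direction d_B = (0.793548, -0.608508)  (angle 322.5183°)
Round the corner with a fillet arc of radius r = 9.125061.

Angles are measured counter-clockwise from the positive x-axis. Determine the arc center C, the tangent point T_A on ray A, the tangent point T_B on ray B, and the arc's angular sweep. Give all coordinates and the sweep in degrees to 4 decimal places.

bisector direction at 281.0854° = (0.192272,-0.981342)
center distance |VC| = r/sin(θ/2) = 9.125061/sin(41.4329°) = 13.789444
C = V + |VC|·bis = (7.0733,-5.8339)
T_A = V + ((C−V)·d_A)·d_A = V + 10.3384·d_A = (-0.8014,-1.2235)
T_B = V + ((C−V)·d_B)·d_B = V + 10.3384·d_B = (12.6259,1.4073)
sweep = 180° − θ = 97.1342°

center=(7.0733,-5.8339) T_A=(-0.8014,-1.2235) T_B=(12.6259,1.4073) sweep=97.1342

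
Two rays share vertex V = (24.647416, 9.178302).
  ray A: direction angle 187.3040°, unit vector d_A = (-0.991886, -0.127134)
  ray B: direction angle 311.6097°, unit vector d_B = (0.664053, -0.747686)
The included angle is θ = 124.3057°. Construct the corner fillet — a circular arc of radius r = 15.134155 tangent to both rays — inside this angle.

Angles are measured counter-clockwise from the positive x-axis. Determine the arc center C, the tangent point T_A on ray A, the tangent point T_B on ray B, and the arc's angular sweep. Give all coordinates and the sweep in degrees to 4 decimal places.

bisector direction at 249.4568° = (-0.350913,-0.936408)
center distance |VC| = r/sin(θ/2) = 15.134155/sin(62.1529°) = 17.116273
C = V + |VC|·bis = (18.6411,-6.8495)
T_A = V + ((C−V)·d_A)·d_A = V + 7.9953·d_A = (16.7170,8.1618)
T_B = V + ((C−V)·d_B)·d_B = V + 7.9953·d_B = (29.9567,3.2004)
sweep = 180° − θ = 55.6943°

center=(18.6411,-6.8495) T_A=(16.7170,8.1618) T_B=(29.9567,3.2004) sweep=55.6943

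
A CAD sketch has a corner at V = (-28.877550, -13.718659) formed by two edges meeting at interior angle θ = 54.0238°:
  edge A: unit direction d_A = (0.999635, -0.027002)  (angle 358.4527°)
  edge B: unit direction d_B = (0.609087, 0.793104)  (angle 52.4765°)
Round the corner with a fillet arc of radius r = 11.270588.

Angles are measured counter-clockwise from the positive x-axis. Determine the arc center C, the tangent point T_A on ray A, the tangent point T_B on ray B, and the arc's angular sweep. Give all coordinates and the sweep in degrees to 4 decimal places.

center=(-6.4729,-3.0492) T_A=(-6.7772,-14.3156) T_B=(-15.4116,3.8156) sweep=125.9762

bisector direction at 25.4646° = (0.902851,0.429953)
center distance |VC| = r/sin(θ/2) = 11.270588/sin(27.0119°) = 24.815488
C = V + |VC|·bis = (-6.4729,-3.0492)
T_A = V + ((C−V)·d_A)·d_A = V + 22.1084·d_A = (-6.7772,-14.3156)
T_B = V + ((C−V)·d_B)·d_B = V + 22.1084·d_B = (-15.4116,3.8156)
sweep = 180° − θ = 125.9762°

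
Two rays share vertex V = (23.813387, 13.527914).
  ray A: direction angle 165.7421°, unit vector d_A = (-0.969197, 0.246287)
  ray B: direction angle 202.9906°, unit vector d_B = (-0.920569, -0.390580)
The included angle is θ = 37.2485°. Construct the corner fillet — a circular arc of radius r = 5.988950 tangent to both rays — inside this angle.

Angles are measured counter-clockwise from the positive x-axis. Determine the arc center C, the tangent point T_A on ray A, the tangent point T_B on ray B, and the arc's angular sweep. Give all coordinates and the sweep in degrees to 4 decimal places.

bisector direction at 184.3664° = (-0.997098,-0.076133)
center distance |VC| = r/sin(θ/2) = 5.988950/sin(18.6242°) = 18.752950
C = V + |VC|·bis = (5.1149,12.1002)
T_A = V + ((C−V)·d_A)·d_A = V + 17.7709·d_A = (6.5899,17.9047)
T_B = V + ((C−V)·d_B)·d_B = V + 17.7709·d_B = (7.4540,6.5869)
sweep = 180° − θ = 142.7515°

center=(5.1149,12.1002) T_A=(6.5899,17.9047) T_B=(7.4540,6.5869) sweep=142.7515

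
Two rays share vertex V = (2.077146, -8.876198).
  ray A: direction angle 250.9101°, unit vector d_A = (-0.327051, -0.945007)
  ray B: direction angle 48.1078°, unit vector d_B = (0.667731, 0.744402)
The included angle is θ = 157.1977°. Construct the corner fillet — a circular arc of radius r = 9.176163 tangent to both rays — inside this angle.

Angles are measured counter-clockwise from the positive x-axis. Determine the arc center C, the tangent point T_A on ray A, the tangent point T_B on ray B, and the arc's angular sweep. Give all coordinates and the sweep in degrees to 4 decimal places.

bisector direction at 329.5089° = (0.861708,-0.507404)
center distance |VC| = r/sin(θ/2) = 9.176163/sin(78.5988°) = 9.360879
C = V + |VC|·bis = (10.1435,-13.6259)
T_A = V + ((C−V)·d_A)·d_A = V + 1.8504·d_A = (1.4720,-10.6249)
T_B = V + ((C−V)·d_B)·d_B = V + 1.8504·d_B = (3.3127,-7.4987)
sweep = 180° − θ = 22.8023°

center=(10.1435,-13.6259) T_A=(1.4720,-10.6249) T_B=(3.3127,-7.4987) sweep=22.8023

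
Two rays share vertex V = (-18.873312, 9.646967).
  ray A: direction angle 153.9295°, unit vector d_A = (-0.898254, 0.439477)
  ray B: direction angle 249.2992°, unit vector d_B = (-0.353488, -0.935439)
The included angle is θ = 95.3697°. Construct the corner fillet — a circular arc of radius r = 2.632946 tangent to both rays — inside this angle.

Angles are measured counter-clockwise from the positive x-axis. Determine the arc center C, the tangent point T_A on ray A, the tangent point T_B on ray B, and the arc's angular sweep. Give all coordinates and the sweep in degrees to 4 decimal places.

center=(-22.1836,8.3354) T_A=(-21.0265,10.7004) T_B=(-19.7206,7.4047) sweep=84.6303

bisector direction at 201.6144° = (-0.929684,-0.368357)
center distance |VC| = r/sin(θ/2) = 2.632946/sin(47.6848°) = 3.560667
C = V + |VC|·bis = (-22.1836,8.3354)
T_A = V + ((C−V)·d_A)·d_A = V + 2.3971·d_A = (-21.0265,10.7004)
T_B = V + ((C−V)·d_B)·d_B = V + 2.3971·d_B = (-19.7206,7.4047)
sweep = 180° − θ = 84.6303°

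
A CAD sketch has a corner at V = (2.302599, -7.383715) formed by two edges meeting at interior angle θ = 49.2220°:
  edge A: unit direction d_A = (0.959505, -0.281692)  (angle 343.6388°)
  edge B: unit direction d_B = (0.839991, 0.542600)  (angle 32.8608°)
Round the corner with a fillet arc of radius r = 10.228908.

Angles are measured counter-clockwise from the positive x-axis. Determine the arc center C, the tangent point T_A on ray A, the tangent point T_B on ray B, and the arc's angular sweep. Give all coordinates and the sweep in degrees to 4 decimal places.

bisector direction at 8.2498° = (0.989652,0.143489)
center distance |VC| = r/sin(θ/2) = 10.228908/sin(24.6110°) = 24.561836
C = V + |VC|·bis = (26.6103,-3.8594)
T_A = V + ((C−V)·d_A)·d_A = V + 22.3305·d_A = (23.7289,-13.6740)
T_B = V + ((C−V)·d_B)·d_B = V + 22.3305·d_B = (21.0601,4.7328)
sweep = 180° − θ = 130.7780°

center=(26.6103,-3.8594) T_A=(23.7289,-13.6740) T_B=(21.0601,4.7328) sweep=130.7780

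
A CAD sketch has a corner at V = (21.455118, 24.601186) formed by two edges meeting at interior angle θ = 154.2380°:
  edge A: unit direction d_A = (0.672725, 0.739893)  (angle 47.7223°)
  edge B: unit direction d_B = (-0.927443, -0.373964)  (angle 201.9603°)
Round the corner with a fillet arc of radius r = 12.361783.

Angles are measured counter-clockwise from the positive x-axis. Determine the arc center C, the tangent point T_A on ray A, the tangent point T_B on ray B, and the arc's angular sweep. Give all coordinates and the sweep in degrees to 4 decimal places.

center=(14.2105,35.0089) T_A=(23.3569,26.6928) T_B=(18.8333,23.5440) sweep=25.7620

bisector direction at 124.8413° = (-0.571305,0.820738)
center distance |VC| = r/sin(θ/2) = 12.361783/sin(77.1190°) = 12.680896
C = V + |VC|·bis = (14.2105,35.0089)
T_A = V + ((C−V)·d_A)·d_A = V + 2.8269·d_A = (23.3569,26.6928)
T_B = V + ((C−V)·d_B)·d_B = V + 2.8269·d_B = (18.8333,23.5440)
sweep = 180° − θ = 25.7620°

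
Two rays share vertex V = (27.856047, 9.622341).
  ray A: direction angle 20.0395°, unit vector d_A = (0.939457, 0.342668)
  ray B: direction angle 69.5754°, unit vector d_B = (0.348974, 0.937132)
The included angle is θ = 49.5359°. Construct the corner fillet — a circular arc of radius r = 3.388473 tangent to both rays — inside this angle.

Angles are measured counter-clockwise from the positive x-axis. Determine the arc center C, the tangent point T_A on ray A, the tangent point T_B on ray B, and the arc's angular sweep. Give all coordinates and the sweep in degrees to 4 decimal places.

center=(33.5944,15.3223) T_A=(34.7555,12.1389) T_B=(30.4190,16.5047) sweep=130.4641

bisector direction at 44.8075° = (0.709479,0.704726)
center distance |VC| = r/sin(θ/2) = 3.388473/sin(24.7679°) = 8.088124
C = V + |VC|·bis = (33.5944,15.3223)
T_A = V + ((C−V)·d_A)·d_A = V + 7.3441·d_A = (34.7555,12.1389)
T_B = V + ((C−V)·d_B)·d_B = V + 7.3441·d_B = (30.4190,16.5047)
sweep = 180° − θ = 130.4641°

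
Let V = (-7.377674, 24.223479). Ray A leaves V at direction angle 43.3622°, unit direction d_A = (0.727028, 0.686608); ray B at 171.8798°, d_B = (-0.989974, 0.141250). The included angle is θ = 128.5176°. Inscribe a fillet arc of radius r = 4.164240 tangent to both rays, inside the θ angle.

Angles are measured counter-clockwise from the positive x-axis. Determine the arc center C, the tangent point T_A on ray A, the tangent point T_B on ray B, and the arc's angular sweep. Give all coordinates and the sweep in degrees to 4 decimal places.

center=(-8.7771,28.6296) T_A=(-5.9179,25.6021) T_B=(-9.3653,24.5071) sweep=51.4824

bisector direction at 107.6210° = (-0.302719,0.953080)
center distance |VC| = r/sin(θ/2) = 4.164240/sin(64.2588°) = 4.623004
C = V + |VC|·bis = (-8.7771,28.6296)
T_A = V + ((C−V)·d_A)·d_A = V + 2.0078·d_A = (-5.9179,25.6021)
T_B = V + ((C−V)·d_B)·d_B = V + 2.0078·d_B = (-9.3653,24.5071)
sweep = 180° − θ = 51.4824°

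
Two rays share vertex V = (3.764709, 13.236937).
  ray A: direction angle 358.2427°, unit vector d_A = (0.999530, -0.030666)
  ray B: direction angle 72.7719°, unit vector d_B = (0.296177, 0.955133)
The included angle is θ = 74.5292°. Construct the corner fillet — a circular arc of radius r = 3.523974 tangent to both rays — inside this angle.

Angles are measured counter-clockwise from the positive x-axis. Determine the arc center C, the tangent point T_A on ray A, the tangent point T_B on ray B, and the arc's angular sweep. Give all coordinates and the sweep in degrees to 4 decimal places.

bisector direction at 35.5073° = (0.814042,0.580807)
center distance |VC| = r/sin(θ/2) = 3.523974/sin(37.2646°) = 5.819971
C = V + |VC|·bis = (8.5024,16.6172)
T_A = V + ((C−V)·d_A)·d_A = V + 4.6318·d_A = (8.3943,13.0949)
T_B = V + ((C−V)·d_B)·d_B = V + 4.6318·d_B = (5.1365,17.6609)
sweep = 180° − θ = 105.4708°

center=(8.5024,16.6172) T_A=(8.3943,13.0949) T_B=(5.1365,17.6609) sweep=105.4708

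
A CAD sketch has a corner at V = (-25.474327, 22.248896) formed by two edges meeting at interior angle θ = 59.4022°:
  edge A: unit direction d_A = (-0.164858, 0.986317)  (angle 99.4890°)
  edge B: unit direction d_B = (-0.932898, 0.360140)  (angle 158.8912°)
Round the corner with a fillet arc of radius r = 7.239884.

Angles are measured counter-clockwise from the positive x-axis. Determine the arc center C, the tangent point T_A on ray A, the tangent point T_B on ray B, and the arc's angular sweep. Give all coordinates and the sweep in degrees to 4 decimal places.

center=(-34.7076,33.5740) T_A=(-27.5668,34.7675) T_B=(-37.3150,26.8199) sweep=120.5978

bisector direction at 129.1901° = (-0.631895,0.775054)
center distance |VC| = r/sin(θ/2) = 7.239884/sin(29.7011°) = 14.611996
C = V + |VC|·bis = (-34.7076,33.5740)
T_A = V + ((C−V)·d_A)·d_A = V + 12.6923·d_A = (-27.5668,34.7675)
T_B = V + ((C−V)·d_B)·d_B = V + 12.6923·d_B = (-37.3150,26.8199)
sweep = 180° − θ = 120.5978°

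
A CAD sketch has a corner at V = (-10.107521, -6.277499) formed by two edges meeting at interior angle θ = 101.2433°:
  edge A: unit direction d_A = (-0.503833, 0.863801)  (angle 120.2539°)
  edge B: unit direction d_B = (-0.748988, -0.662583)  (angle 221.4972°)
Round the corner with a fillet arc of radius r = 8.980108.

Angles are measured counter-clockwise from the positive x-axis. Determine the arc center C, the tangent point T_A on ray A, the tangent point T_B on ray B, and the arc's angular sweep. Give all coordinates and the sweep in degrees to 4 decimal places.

bisector direction at 170.8756° = (-0.987346,0.158579)
center distance |VC| = r/sin(θ/2) = 8.980108/sin(50.6217°) = 11.617616
C = V + |VC|·bis = (-21.5781,-4.4352)
T_A = V + ((C−V)·d_A)·d_A = V + 7.3707·d_A = (-13.8211,0.0893)
T_B = V + ((C−V)·d_B)·d_B = V + 7.3707·d_B = (-15.6281,-11.1612)
sweep = 180° − θ = 78.7567°

center=(-21.5781,-4.4352) T_A=(-13.8211,0.0893) T_B=(-15.6281,-11.1612) sweep=78.7567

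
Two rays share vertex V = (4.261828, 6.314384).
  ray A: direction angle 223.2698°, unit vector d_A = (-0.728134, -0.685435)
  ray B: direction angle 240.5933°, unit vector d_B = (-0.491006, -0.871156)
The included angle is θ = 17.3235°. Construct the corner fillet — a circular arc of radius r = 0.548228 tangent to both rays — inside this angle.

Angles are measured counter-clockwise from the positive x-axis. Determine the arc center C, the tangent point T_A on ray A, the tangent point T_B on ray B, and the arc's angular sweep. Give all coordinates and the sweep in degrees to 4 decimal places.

center=(2.0172,3.4485) T_A=(1.6415,3.8477) T_B=(2.4948,3.1793) sweep=162.6765

bisector direction at 231.9315° = (-0.616602,-0.787275)
center distance |VC| = r/sin(θ/2) = 0.548228/sin(8.6617°) = 3.640271
C = V + |VC|·bis = (2.0172,3.4485)
T_A = V + ((C−V)·d_A)·d_A = V + 3.5988·d_A = (1.6415,3.8477)
T_B = V + ((C−V)·d_B)·d_B = V + 3.5988·d_B = (2.4948,3.1793)
sweep = 180° − θ = 162.6765°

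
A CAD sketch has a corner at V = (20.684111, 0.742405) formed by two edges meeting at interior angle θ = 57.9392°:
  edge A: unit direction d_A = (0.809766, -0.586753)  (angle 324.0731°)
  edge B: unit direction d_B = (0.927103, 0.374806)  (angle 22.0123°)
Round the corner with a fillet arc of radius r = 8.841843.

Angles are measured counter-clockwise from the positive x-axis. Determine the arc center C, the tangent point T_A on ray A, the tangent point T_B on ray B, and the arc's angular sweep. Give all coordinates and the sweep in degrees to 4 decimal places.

bisector direction at 353.0427° = (0.992637,-0.121130)
center distance |VC| = r/sin(θ/2) = 8.841843/sin(28.9696°) = 18.255239
C = V + |VC|·bis = (38.8049,-1.4688)
T_A = V + ((C−V)·d_A)·d_A = V + 15.9711·d_A = (33.6170,-8.6287)
T_B = V + ((C−V)·d_B)·d_B = V + 15.9711·d_B = (35.4910,6.7285)
sweep = 180° − θ = 122.0608°

center=(38.8049,-1.4688) T_A=(33.6170,-8.6287) T_B=(35.4910,6.7285) sweep=122.0608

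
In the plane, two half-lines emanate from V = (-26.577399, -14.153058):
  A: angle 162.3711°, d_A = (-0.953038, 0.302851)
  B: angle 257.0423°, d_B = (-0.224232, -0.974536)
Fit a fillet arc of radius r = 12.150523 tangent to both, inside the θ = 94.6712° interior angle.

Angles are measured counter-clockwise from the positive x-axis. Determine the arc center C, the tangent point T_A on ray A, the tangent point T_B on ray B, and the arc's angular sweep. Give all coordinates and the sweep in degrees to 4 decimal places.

center=(-40.9295,-22.3416) T_A=(-37.2497,-10.7617) T_B=(-29.0884,-25.0661) sweep=85.3288

bisector direction at 209.7067° = (-0.868574,-0.495560)
center distance |VC| = r/sin(θ/2) = 12.150523/sin(47.3356°) = 16.523774
C = V + |VC|·bis = (-40.9295,-22.3416)
T_A = V + ((C−V)·d_A)·d_A = V + 11.1982·d_A = (-37.2497,-10.7617)
T_B = V + ((C−V)·d_B)·d_B = V + 11.1982·d_B = (-29.0884,-25.0661)
sweep = 180° − θ = 85.3288°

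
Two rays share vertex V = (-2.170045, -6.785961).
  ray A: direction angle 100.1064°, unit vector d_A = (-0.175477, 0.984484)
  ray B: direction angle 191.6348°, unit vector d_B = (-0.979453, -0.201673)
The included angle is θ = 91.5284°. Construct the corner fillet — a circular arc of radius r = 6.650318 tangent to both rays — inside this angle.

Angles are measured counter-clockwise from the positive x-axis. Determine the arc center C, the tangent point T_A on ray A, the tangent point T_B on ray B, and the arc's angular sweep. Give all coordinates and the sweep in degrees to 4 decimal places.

bisector direction at 145.8706° = (-0.827773,0.561064)
center distance |VC| = r/sin(θ/2) = 6.650318/sin(45.7642°) = 9.281998
C = V + |VC|·bis = (-9.8534,-1.5782)
T_A = V + ((C−V)·d_A)·d_A = V + 6.4752·d_A = (-3.3063,-0.4112)
T_B = V + ((C−V)·d_B)·d_B = V + 6.4752·d_B = (-8.5122,-8.0918)
sweep = 180° − θ = 88.4716°

center=(-9.8534,-1.5782) T_A=(-3.3063,-0.4112) T_B=(-8.5122,-8.0918) sweep=88.4716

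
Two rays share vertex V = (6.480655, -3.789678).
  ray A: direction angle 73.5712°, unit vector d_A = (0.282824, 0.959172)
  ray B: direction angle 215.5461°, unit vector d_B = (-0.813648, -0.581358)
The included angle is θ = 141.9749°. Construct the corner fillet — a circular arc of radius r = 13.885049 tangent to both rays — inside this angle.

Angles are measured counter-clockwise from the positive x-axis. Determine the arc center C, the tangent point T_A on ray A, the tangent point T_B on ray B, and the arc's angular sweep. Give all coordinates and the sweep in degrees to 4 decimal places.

center=(-5.4844,4.7264) T_A=(7.8338,0.7994) T_B=(2.5878,-6.5711) sweep=38.0251

bisector direction at 144.5587° = (-0.814710,0.579869)
center distance |VC| = r/sin(θ/2) = 13.885049/sin(70.9874°) = 14.686223
C = V + |VC|·bis = (-5.4844,4.7264)
T_A = V + ((C−V)·d_A)·d_A = V + 4.7844·d_A = (7.8338,0.7994)
T_B = V + ((C−V)·d_B)·d_B = V + 4.7844·d_B = (2.5878,-6.5711)
sweep = 180° − θ = 38.0251°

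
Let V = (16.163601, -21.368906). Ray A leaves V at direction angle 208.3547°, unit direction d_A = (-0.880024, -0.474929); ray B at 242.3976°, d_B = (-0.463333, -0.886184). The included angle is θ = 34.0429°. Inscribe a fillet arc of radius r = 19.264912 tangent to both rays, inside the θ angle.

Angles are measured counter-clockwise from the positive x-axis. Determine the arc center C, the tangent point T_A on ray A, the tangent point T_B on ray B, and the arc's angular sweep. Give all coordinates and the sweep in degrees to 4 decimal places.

bisector direction at 225.3761° = (-0.702449,-0.711734)
center distance |VC| = r/sin(θ/2) = 19.264912/sin(17.0215°) = 65.811266
C = V + |VC|·bis = (-30.0655,-68.2090)
T_A = V + ((C−V)·d_A)·d_A = V + 62.9284·d_A = (-39.2149,-51.2554)
T_B = V + ((C−V)·d_B)·d_B = V + 62.9284·d_B = (-12.9932,-77.1351)
sweep = 180° − θ = 145.9571°

center=(-30.0655,-68.2090) T_A=(-39.2149,-51.2554) T_B=(-12.9932,-77.1351) sweep=145.9571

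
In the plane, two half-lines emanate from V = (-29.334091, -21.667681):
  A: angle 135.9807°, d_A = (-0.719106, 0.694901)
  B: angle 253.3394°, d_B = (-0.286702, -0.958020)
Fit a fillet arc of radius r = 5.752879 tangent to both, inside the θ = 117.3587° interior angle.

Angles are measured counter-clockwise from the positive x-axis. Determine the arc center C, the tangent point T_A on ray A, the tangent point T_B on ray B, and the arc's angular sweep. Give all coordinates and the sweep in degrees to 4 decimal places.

bisector direction at 194.6600° = (-0.967444,-0.253083)
center distance |VC| = r/sin(θ/2) = 5.752879/sin(58.6793°) = 6.734251
C = V + |VC|·bis = (-35.8491,-23.3720)
T_A = V + ((C−V)·d_A)·d_A = V + 3.5006·d_A = (-31.8514,-19.2351)
T_B = V + ((C−V)·d_B)·d_B = V + 3.5006·d_B = (-30.3377,-25.0214)
sweep = 180° − θ = 62.6413°

center=(-35.8491,-23.3720) T_A=(-31.8514,-19.2351) T_B=(-30.3377,-25.0214) sweep=62.6413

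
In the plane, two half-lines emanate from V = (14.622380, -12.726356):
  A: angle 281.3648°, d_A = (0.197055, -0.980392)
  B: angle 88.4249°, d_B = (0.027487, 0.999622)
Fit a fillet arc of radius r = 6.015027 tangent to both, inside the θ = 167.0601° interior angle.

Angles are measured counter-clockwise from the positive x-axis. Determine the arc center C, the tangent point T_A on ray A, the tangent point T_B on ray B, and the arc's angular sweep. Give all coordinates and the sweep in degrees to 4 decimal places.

center=(20.6539,-12.2098) T_A=(14.7568,-13.3951) T_B=(14.6411,-12.0445) sweep=12.9399

bisector direction at 4.8949° = (0.996353,0.085327)
center distance |VC| = r/sin(θ/2) = 6.015027/sin(83.5301°) = 6.053582
C = V + |VC|·bis = (20.6539,-12.2098)
T_A = V + ((C−V)·d_A)·d_A = V + 0.6821·d_A = (14.7568,-13.3951)
T_B = V + ((C−V)·d_B)·d_B = V + 0.6821·d_B = (14.6411,-12.0445)
sweep = 180° − θ = 12.9399°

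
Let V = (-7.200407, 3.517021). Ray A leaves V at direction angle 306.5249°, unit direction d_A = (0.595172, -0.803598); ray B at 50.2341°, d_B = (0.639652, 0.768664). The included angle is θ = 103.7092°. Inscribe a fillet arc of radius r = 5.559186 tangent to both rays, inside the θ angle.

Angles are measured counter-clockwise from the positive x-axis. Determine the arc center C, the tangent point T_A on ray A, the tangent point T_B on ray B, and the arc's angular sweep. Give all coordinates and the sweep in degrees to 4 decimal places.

center=(-0.1345,3.3171) T_A=(-4.6018,0.0084) T_B=(-4.4076,6.8731) sweep=76.2908

bisector direction at 358.3795° = (0.999600,-0.028279)
center distance |VC| = r/sin(θ/2) = 5.559186/sin(51.8546°) = 7.068746
C = V + |VC|·bis = (-0.1345,3.3171)
T_A = V + ((C−V)·d_A)·d_A = V + 4.3661·d_A = (-4.6018,0.0084)
T_B = V + ((C−V)·d_B)·d_B = V + 4.3661·d_B = (-4.4076,6.8731)
sweep = 180° − θ = 76.2908°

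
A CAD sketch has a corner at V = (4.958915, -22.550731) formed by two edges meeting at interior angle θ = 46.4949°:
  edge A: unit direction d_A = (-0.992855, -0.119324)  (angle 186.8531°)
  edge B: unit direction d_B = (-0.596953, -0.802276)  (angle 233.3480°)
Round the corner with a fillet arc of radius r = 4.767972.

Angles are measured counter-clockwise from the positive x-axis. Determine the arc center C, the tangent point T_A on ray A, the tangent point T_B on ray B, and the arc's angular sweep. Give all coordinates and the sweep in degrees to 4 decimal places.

bisector direction at 210.1006° = (-0.865147,-0.501519)
center distance |VC| = r/sin(θ/2) = 4.767972/sin(23.2475°) = 12.079899
C = V + |VC|·bis = (-5.4920,-28.6090)
T_A = V + ((C−V)·d_A)·d_A = V + 11.0991·d_A = (-6.0609,-23.8751)
T_B = V + ((C−V)·d_B)·d_B = V + 11.0991·d_B = (-1.6667,-31.4553)
sweep = 180° − θ = 133.5051°

center=(-5.4920,-28.6090) T_A=(-6.0609,-23.8751) T_B=(-1.6667,-31.4553) sweep=133.5051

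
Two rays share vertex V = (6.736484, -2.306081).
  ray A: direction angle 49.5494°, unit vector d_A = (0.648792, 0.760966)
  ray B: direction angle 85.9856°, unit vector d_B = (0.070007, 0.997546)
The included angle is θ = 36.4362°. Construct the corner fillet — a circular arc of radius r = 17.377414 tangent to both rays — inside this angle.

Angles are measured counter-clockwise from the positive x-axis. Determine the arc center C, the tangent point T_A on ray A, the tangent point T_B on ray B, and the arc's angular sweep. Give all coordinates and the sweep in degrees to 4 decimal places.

bisector direction at 67.7675° = (0.378366,0.925656)
center distance |VC| = r/sin(θ/2) = 17.377414/sin(18.2181°) = 55.583712
C = V + |VC|·bis = (27.7675,49.1453)
T_A = V + ((C−V)·d_A)·d_A = V + 52.7975·d_A = (40.9911,37.8710)
T_B = V + ((C−V)·d_B)·d_B = V + 52.7975·d_B = (10.4327,50.3619)
sweep = 180° − θ = 143.5638°

center=(27.7675,49.1453) T_A=(40.9911,37.8710) T_B=(10.4327,50.3619) sweep=143.5638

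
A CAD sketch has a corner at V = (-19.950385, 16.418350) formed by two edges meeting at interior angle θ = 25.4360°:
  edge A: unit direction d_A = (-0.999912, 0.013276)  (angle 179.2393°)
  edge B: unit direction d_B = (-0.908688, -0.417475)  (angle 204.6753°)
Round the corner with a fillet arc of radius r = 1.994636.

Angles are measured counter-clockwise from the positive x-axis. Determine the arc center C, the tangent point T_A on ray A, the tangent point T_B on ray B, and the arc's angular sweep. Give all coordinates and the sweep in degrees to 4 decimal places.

bisector direction at 191.9573° = (-0.978302,-0.207183)
center distance |VC| = r/sin(θ/2) = 1.994636/sin(12.7180°) = 9.060240
C = V + |VC|·bis = (-28.8140,14.5412)
T_A = V + ((C−V)·d_A)·d_A = V + 8.8380·d_A = (-28.7876,16.5357)
T_B = V + ((C−V)·d_B)·d_B = V + 8.8380·d_B = (-27.9813,12.7287)
sweep = 180° − θ = 154.5640°

center=(-28.8140,14.5412) T_A=(-28.7876,16.5357) T_B=(-27.9813,12.7287) sweep=154.5640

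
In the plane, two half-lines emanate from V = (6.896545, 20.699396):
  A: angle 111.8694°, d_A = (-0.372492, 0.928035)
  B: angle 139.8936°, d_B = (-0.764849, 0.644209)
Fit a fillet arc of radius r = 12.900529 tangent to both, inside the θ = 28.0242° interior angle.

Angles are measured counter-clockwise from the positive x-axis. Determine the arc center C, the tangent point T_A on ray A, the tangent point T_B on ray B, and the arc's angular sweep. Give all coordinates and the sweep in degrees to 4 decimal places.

bisector direction at 125.8815° = (-0.586111,0.810231)
center distance |VC| = r/sin(θ/2) = 12.900529/sin(14.0121°) = 53.280054
C = V + |VC|·bis = (-24.3315,63.8685)
T_A = V + ((C−V)·d_A)·d_A = V + 51.6947·d_A = (-12.3593,68.6739)
T_B = V + ((C−V)·d_B)·d_B = V + 51.6947·d_B = (-32.6421,54.0016)
sweep = 180° − θ = 151.9758°

center=(-24.3315,63.8685) T_A=(-12.3593,68.6739) T_B=(-32.6421,54.0016) sweep=151.9758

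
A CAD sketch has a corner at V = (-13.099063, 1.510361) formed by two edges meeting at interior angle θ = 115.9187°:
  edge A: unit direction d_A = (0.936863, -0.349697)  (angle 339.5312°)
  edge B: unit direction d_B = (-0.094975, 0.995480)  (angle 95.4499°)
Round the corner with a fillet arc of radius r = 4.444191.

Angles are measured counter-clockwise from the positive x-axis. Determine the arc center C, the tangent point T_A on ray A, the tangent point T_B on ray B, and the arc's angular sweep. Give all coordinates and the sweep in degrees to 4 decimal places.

bisector direction at 37.4906° = (0.793454,0.608631)
center distance |VC| = r/sin(θ/2) = 4.444191/sin(57.9594°) = 5.242820
C = V + |VC|·bis = (-8.9391,4.7013)
T_A = V + ((C−V)·d_A)·d_A = V + 2.7814·d_A = (-10.4932,0.5377)
T_B = V + ((C−V)·d_B)·d_B = V + 2.7814·d_B = (-13.3632,4.2792)
sweep = 180° − θ = 64.0813°

center=(-8.9391,4.7013) T_A=(-10.4932,0.5377) T_B=(-13.3632,4.2792) sweep=64.0813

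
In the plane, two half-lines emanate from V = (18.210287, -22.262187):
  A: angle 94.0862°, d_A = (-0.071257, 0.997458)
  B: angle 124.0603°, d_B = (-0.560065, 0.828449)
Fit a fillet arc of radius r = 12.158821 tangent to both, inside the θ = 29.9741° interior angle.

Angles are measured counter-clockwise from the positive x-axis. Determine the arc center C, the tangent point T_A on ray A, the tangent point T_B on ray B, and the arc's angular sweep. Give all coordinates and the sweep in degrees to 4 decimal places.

bisector direction at 109.0733° = (-0.326777,0.945102)
center distance |VC| = r/sin(θ/2) = 12.158821/sin(14.9870°) = 47.017738
C = V + |VC|·bis = (2.8460,22.1744)
T_A = V + ((C−V)·d_A)·d_A = V + 45.4184·d_A = (14.9739,23.0408)
T_B = V + ((C−V)·d_B)·d_B = V + 45.4184·d_B = (-7.2270,15.3646)
sweep = 180° − θ = 150.0259°

center=(2.8460,22.1744) T_A=(14.9739,23.0408) T_B=(-7.2270,15.3646) sweep=150.0259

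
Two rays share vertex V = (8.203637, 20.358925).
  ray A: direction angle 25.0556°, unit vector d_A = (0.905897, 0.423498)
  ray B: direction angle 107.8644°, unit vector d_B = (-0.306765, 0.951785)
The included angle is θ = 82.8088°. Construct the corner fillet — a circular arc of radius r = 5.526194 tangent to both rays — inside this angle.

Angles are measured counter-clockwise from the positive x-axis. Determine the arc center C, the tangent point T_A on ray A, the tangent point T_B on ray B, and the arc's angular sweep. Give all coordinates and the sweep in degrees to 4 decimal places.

bisector direction at 66.4600° = (0.399389,0.916781)
center distance |VC| = r/sin(θ/2) = 5.526194/sin(41.4044°) = 8.355684
C = V + |VC|·bis = (11.5408,28.0193)
T_A = V + ((C−V)·d_A)·d_A = V + 6.2673·d_A = (13.8811,23.0131)
T_B = V + ((C−V)·d_B)·d_B = V + 6.2673·d_B = (6.2811,26.3240)
sweep = 180° − θ = 97.1912°

center=(11.5408,28.0193) T_A=(13.8811,23.0131) T_B=(6.2811,26.3240) sweep=97.1912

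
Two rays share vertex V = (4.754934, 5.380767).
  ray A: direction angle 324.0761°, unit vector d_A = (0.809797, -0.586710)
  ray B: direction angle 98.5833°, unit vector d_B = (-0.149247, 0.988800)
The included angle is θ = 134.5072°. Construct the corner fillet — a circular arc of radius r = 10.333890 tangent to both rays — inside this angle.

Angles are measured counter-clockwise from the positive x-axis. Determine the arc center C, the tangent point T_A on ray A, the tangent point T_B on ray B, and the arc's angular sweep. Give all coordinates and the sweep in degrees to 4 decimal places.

bisector direction at 31.3297° = (0.854189,0.519962)
center distance |VC| = r/sin(θ/2) = 10.333890/sin(67.2536°) = 11.205386
C = V + |VC|·bis = (14.3265,11.2071)
T_A = V + ((C−V)·d_A)·d_A = V + 4.3326·d_A = (8.2635,2.8388)
T_B = V + ((C−V)·d_B)·d_B = V + 4.3326·d_B = (4.1083,9.6648)
sweep = 180° − θ = 45.4928°

center=(14.3265,11.2071) T_A=(8.2635,2.8388) T_B=(4.1083,9.6648) sweep=45.4928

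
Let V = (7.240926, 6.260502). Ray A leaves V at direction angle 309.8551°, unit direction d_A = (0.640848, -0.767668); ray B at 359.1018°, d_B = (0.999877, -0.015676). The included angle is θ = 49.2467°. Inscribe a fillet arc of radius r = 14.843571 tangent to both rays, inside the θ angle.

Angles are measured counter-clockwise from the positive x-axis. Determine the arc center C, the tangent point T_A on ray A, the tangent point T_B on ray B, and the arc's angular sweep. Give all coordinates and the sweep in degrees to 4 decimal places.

center=(39.3906,-9.0889) T_A=(27.9956,-18.6014) T_B=(39.6232,5.7528) sweep=130.7533

bisector direction at 334.4785° = (0.902423,-0.430851)
center distance |VC| = r/sin(θ/2) = 14.843571/sin(24.6233°) = 35.625884
C = V + |VC|·bis = (39.3906,-9.0889)
T_A = V + ((C−V)·d_A)·d_A = V + 32.3863·d_A = (27.9956,-18.6014)
T_B = V + ((C−V)·d_B)·d_B = V + 32.3863·d_B = (39.6232,5.7528)
sweep = 180° − θ = 130.7533°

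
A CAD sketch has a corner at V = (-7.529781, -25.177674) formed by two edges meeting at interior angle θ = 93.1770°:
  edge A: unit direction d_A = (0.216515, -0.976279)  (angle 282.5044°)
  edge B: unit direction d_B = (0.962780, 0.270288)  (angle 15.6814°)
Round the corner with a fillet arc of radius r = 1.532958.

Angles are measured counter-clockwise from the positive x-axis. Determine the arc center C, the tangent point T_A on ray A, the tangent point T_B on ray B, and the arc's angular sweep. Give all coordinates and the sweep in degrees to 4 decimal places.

bisector direction at 329.0929° = (0.858001,-0.513648)
center distance |VC| = r/sin(θ/2) = 1.532958/sin(46.5885°) = 2.110243
C = V + |VC|·bis = (-5.7192,-26.2616)
T_A = V + ((C−V)·d_A)·d_A = V + 1.4502·d_A = (-7.2158,-26.5935)
T_B = V + ((C−V)·d_B)·d_B = V + 1.4502·d_B = (-6.1335,-24.7857)
sweep = 180° − θ = 86.8230°

center=(-5.7192,-26.2616) T_A=(-7.2158,-26.5935) T_B=(-6.1335,-24.7857) sweep=86.8230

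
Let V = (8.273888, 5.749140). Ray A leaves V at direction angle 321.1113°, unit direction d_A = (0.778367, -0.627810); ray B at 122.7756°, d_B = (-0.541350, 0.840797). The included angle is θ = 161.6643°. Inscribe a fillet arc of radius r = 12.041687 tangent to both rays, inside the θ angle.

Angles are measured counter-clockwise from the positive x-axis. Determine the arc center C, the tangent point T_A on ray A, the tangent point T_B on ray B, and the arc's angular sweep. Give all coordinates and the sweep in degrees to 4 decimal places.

center=(17.3464,13.9019) T_A=(9.7866,4.5291) T_B=(7.2218,7.3831) sweep=18.3357

bisector direction at 41.9435° = (0.743805,0.668397)
center distance |VC| = r/sin(θ/2) = 12.041687/sin(80.8321°) = 12.197500
C = V + |VC|·bis = (17.3464,13.9019)
T_A = V + ((C−V)·d_A)·d_A = V + 1.9434·d_A = (9.7866,4.5291)
T_B = V + ((C−V)·d_B)·d_B = V + 1.9434·d_B = (7.2218,7.3831)
sweep = 180° − θ = 18.3357°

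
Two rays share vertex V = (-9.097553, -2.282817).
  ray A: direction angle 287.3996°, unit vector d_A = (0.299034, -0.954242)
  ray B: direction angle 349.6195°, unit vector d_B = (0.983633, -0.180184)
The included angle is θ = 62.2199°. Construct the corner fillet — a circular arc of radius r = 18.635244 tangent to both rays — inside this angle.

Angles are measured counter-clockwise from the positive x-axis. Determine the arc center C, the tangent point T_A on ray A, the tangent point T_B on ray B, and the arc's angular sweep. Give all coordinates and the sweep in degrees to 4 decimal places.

bisector direction at 318.5096° = (0.749066,-0.662495)
center distance |VC| = r/sin(θ/2) = 18.635244/sin(31.1100°) = 36.067142
C = V + |VC|·bis = (17.9191,-26.1771)
T_A = V + ((C−V)·d_A)·d_A = V + 30.8799·d_A = (0.1366,-31.7497)
T_B = V + ((C−V)·d_B)·d_B = V + 30.8799·d_B = (21.2769,-7.8469)
sweep = 180° − θ = 117.7801°

center=(17.9191,-26.1771) T_A=(0.1366,-31.7497) T_B=(21.2769,-7.8469) sweep=117.7801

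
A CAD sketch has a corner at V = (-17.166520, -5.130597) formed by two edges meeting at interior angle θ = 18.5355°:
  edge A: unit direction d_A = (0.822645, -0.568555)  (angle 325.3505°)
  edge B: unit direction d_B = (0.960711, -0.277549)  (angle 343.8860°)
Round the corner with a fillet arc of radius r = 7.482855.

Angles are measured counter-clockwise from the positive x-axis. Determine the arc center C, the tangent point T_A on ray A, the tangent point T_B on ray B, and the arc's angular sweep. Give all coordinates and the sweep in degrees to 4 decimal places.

bisector direction at 334.6182° = (0.903472,-0.428647)
center distance |VC| = r/sin(θ/2) = 7.482855/sin(9.2677°) = 46.463414
C = V + |VC|·bis = (24.8119,-25.0470)
T_A = V + ((C−V)·d_A)·d_A = V + 45.8569·d_A = (20.5575,-31.2028)
T_B = V + ((C−V)·d_B)·d_B = V + 45.8569·d_B = (26.8887,-17.8582)
sweep = 180° − θ = 161.4645°

center=(24.8119,-25.0470) T_A=(20.5575,-31.2028) T_B=(26.8887,-17.8582) sweep=161.4645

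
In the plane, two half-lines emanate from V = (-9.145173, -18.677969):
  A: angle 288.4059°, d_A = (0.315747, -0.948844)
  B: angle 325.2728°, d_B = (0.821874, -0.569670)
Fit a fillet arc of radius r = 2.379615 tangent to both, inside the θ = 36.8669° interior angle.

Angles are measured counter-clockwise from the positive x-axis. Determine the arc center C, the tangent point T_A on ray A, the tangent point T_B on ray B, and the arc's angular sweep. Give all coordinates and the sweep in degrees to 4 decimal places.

bisector direction at 306.8393° = (0.599573,-0.800320)
center distance |VC| = r/sin(θ/2) = 2.379615/sin(18.4335°) = 7.525594
C = V + |VC|·bis = (-4.6330,-24.7009)
T_A = V + ((C−V)·d_A)·d_A = V + 7.1395·d_A = (-6.8909,-25.4522)
T_B = V + ((C−V)·d_B)·d_B = V + 7.1395·d_B = (-3.2774,-22.7451)
sweep = 180° − θ = 143.1331°

center=(-4.6330,-24.7009) T_A=(-6.8909,-25.4522) T_B=(-3.2774,-22.7451) sweep=143.1331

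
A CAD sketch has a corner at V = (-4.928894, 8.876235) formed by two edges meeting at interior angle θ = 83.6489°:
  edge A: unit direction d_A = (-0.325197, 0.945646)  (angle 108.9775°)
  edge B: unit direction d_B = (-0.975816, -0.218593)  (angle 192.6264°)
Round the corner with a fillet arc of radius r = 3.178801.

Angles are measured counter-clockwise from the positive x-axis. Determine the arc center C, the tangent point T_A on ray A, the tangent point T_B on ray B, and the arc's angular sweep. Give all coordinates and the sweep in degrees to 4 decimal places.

bisector direction at 150.8020° = (-0.872939,0.487830)
center distance |VC| = r/sin(θ/2) = 3.178801/sin(41.8244°) = 4.766887
C = V + |VC|·bis = (-9.0901,11.2017)
T_A = V + ((C−V)·d_A)·d_A = V + 3.5522·d_A = (-6.0841,12.2354)
T_B = V + ((C−V)·d_B)·d_B = V + 3.5522·d_B = (-8.3952,8.0997)
sweep = 180° − θ = 96.3511°

center=(-9.0901,11.2017) T_A=(-6.0841,12.2354) T_B=(-8.3952,8.0997) sweep=96.3511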